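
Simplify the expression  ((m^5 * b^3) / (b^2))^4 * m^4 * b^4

b^8*m^24

Inside the bracket: m^5 * b^1
Raise to the power 4: m^20 * b^4
Multiply by m^4 * b^4: add exponents.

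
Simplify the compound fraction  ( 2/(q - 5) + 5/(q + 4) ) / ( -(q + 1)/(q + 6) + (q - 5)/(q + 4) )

(-7*q² - 25*q + 102)/(4*q² + 14*q - 170)

Numerator: 2/(q - 5) + 5/(q + 4) = (7*q - 17)/(q² - q - 20)
Denominator: -(q + 1)/(q + 6) + (q - 5)/(q + 4) = (-4*q - 34)/(q² + 10*q + 24)
Divide: ((7*q - 17)/(q² - q - 20)) · ((q² + 10*q + 24)/(-4*q - 34)) = (-7*q² - 25*q + 102)/(4*q² + 14*q - 170)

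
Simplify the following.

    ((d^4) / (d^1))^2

Inside the bracket: d^3
Raise to the power 2: d^6

d^6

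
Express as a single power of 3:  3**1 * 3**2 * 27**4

3**15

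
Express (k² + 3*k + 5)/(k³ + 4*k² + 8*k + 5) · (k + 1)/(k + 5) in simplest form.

1/(k + 5)

Factor: k³ + 4*k² + 8*k + 5 = (k + 1)·(k² + 3*k + 5)
Cancel the common factors (k² + 3*k + 5), (k + 1).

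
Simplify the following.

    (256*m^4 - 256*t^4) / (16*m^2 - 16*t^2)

Factor (4*m)^4 - (4*t)^4 and cancel (16*m^2 - 16*t^2).

16*m^2 + 16*t^2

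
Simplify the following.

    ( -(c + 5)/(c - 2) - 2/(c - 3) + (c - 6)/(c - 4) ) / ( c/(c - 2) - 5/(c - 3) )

Numerator: -(c + 5)/(c - 2) - 2/(c - 3) + (c - 6)/(c - 4) = (-11*c^2 + 71*c - 112)/(c^3 - 9*c^2 + 26*c - 24)
Denominator: c/(c - 2) - 5/(c - 3) = (c^2 - 8*c + 10)/(c^2 - 5*c + 6)
Divide: ((-11*c^2 + 71*c - 112)/(c^3 - 9*c^2 + 26*c - 24)) · ((c^2 - 5*c + 6)/(c^2 - 8*c + 10)) = (-11*c^2 + 71*c - 112)/(c^3 - 12*c^2 + 42*c - 40)

(-11*c^2 + 71*c - 112)/(c^3 - 12*c^2 + 42*c - 40)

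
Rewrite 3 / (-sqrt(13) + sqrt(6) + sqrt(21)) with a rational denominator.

Group as (sqrt(6) + sqrt(21)) - sqrt(13); multiply by (sqrt(6) + sqrt(21)) + sqrt(13), then rationalise the remaining surd.

(-21*sqrt(13) - 3*sqrt(21) + 42*sqrt(6) + 9*sqrt(182))/154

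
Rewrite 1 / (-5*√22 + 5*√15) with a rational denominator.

(-√22 - √15)/35

Multiply numerator and denominator by 5*√15 + 5*√22.
Denominator becomes -175; numerator becomes 5*√15 + 5*√22.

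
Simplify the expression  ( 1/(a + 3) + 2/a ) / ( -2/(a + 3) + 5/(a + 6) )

(a² + 8*a + 12)/(a² + a)

Numerator: 1/(a + 3) + 2/a = (3*a + 6)/(a² + 3*a)
Denominator: -2/(a + 3) + 5/(a + 6) = (3*a + 3)/(a² + 9*a + 18)
Divide: ((3*a + 6)/(a² + 3*a)) · ((a² + 9*a + 18)/(3*a + 3)) = (a² + 8*a + 12)/(a² + a)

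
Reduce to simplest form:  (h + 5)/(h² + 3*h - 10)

1/(h - 2)

Factor: h² + 3*h - 10 = (h - 2)·(h + 5)
Cancel the common factor (h + 5).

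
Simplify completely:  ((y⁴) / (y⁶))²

y^(-4)

Inside the bracket: (y^-2)
Raise to the power 2: (y^-4)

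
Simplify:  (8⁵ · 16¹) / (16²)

8⁵ = 2^15; 16¹ = 2^4; 16² = 2^8
Combine exponents: 2^11

2^11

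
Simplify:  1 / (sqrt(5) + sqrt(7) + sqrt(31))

Group as (sqrt(7) + sqrt(31)) + sqrt(5); multiply by (sqrt(7) + sqrt(31)) - sqrt(5), then rationalise the remaining surd.

(-29*sqrt(7) - 33*sqrt(5) + 2*sqrt(1085) + 19*sqrt(31))/221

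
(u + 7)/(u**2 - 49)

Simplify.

1/(u - 7)

Factor: u**2 - 49 = (u - 7)*(u + 7)
Cancel the common factor (u + 7).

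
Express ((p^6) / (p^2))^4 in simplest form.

p^16

Inside the bracket: p^4
Raise to the power 4: p^16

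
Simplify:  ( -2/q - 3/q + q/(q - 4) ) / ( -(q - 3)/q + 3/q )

Numerator: -2/q - 3/q + q/(q - 4) = (q² - 5*q + 20)/(q² - 4*q)
Denominator: -(q - 3)/q + 3/q = (-q + 6)/q
Divide: ((q² - 5*q + 20)/(q² - 4*q)) · (q/(-q + 6)) = (-q² + 5*q - 20)/(q² - 10*q + 24)

(-q² + 5*q - 20)/(q² - 10*q + 24)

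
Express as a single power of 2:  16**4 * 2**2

2**18

16**4 = 2**16; 2**2 = 2**2
Combine exponents: 2**18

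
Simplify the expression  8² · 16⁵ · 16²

2^34

8² = 2^6; 16⁵ = 2^20; 16² = 2^8
Combine exponents: 2^34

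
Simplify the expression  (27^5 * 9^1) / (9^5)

27^5 = 3^15; 9^1 = 3^2; 9^5 = 3^10
Combine exponents: 3^7

3^7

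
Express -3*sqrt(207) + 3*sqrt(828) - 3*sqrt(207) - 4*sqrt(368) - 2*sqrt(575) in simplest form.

-26*sqrt(23)

3*sqrt(207) = 9*sqrt(23); 3*sqrt(828) = 18*sqrt(23); 3*sqrt(207) = 9*sqrt(23); 4*sqrt(368) = 16*sqrt(23); 2*sqrt(575) = 10*sqrt(23)
Combine: (-9 + 18 - 9 - 16 - 10)·sqrt(23) = -26*sqrt(23)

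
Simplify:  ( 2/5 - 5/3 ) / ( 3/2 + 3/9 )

Numerator: 2/5 - 5/3 = -19/15
Denominator: 3/2 + 3/9 = 11/6
Divide: (-19/15) · (6/11) = -38/55

-38/55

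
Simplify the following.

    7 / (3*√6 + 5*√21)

(-21*√6 + 35*√21)/471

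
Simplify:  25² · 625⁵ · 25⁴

5^32

25² = 5^4; 625⁵ = 5^20; 25⁴ = 5^8
Combine exponents: 5^32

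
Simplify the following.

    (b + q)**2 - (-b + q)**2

Binomially expand both and collect terms in q, b.

4*b*q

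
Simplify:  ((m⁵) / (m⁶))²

Inside the bracket: (m^-1)
Raise to the power 2: (m^-2)

m^(-2)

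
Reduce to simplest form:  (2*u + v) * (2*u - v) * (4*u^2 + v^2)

Telescope via difference of squares: ((2*u)+v)((2*u)-v) = 4*u^2 - v^2, then repeat with the next factor.

16*u^4 - v^4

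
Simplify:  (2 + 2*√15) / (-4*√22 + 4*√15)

(-√330 - 15 - √22 - √15)/14

Multiply numerator and denominator by 4*√15 + 4*√22.
Denominator becomes -112; numerator becomes 8*√15 + 8*√22 + 120 + 8*√330.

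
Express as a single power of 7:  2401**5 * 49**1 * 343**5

2401**5 = 7**20; 49**1 = 7**2; 343**5 = 7**15
Combine exponents: 7**37

7**37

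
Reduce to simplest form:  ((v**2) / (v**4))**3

Inside the bracket: (v**-2)
Raise to the power 3: (v**-6)

v**(-6)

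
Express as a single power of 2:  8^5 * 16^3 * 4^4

2^35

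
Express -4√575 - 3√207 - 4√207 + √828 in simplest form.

-35*√23

4√575 = 20*√23; 3√207 = 9*√23; 4√207 = 12*√23; √828 = 6*√23
Combine: (-20 - 9 - 12 + 6)·√23 = -35*√23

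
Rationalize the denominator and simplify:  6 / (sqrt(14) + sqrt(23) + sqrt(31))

Group as (sqrt(23) + sqrt(31)) + sqrt(14); multiply by (sqrt(23) + sqrt(31)) - sqrt(14), then rationalise the remaining surd.

(-3*sqrt(9982) + 9*sqrt(31) + 33*sqrt(23) + 60*sqrt(14))/313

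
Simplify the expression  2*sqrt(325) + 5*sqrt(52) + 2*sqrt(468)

2*sqrt(325) = 10*sqrt(13); 5*sqrt(52) = 10*sqrt(13); 2*sqrt(468) = 12*sqrt(13)
Combine: (10 + 10 + 12)·sqrt(13) = 32*sqrt(13)

32*sqrt(13)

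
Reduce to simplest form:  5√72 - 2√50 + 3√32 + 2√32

5√72 = 30*√2; 2√50 = 10*√2; 3√32 = 12*√2; 2√32 = 8*√2
Combine: (30 - 10 + 12 + 8)·√2 = 40*√2

40*√2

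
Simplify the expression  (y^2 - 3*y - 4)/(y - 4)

y + 1

Factor: y^2 - 3*y - 4 = (y - 4)*(y + 1)
Cancel the common factor (y - 4).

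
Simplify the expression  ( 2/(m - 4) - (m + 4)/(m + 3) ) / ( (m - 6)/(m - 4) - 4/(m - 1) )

Numerator: 2/(m - 4) - (m + 4)/(m + 3) = (-m² + 2*m + 22)/(m² - m - 12)
Denominator: (m - 6)/(m - 4) - 4/(m - 1) = (m² - 11*m + 22)/(m² - 5*m + 4)
Divide: ((-m² + 2*m + 22)/(m² - m - 12)) · ((m² - 5*m + 4)/(m² - 11*m + 22)) = (-m³ + 3*m² + 20*m - 22)/(m³ - 8*m² - 11*m + 66)

(-m³ + 3*m² + 20*m - 22)/(m³ - 8*m² - 11*m + 66)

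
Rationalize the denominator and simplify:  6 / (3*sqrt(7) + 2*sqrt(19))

(-18*sqrt(7) + 12*sqrt(19))/13

Multiply numerator and denominator by -3*sqrt(7) + 2*sqrt(19).
Denominator becomes 13; numerator becomes -18*sqrt(7) + 12*sqrt(19).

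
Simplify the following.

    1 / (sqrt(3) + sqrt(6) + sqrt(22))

Group as (sqrt(3) + sqrt(22)) + sqrt(6); multiply by (sqrt(3) + sqrt(22)) - sqrt(6), then rationalise the remaining surd.

(-19*sqrt(6) - 25*sqrt(3) + 12*sqrt(11) + 13*sqrt(22))/97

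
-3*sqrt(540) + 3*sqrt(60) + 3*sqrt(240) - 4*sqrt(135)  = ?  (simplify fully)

3*sqrt(540) = 18*sqrt(15); 3*sqrt(60) = 6*sqrt(15); 3*sqrt(240) = 12*sqrt(15); 4*sqrt(135) = 12*sqrt(15)
Combine: (-18 + 6 + 12 - 12)·sqrt(15) = -12*sqrt(15)

-12*sqrt(15)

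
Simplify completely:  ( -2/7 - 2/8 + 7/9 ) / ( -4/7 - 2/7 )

-61/216

Numerator: -2/7 - 2/8 + 7/9 = 61/252
Denominator: -4/7 - 2/7 = -6/7
Divide: (61/252) · (-7/6) = -61/216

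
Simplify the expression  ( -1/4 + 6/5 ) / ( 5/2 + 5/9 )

171/550

Numerator: -1/4 + 6/5 = 19/20
Denominator: 5/2 + 5/9 = 55/18
Divide: (19/20) · (18/55) = 171/550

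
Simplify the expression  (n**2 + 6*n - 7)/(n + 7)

Factor: n**2 + 6*n - 7 = (n + 7)*(n - 1)
Cancel the common factor (n + 7).

n - 1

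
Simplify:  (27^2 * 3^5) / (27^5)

3^(-4)

27^2 = 3^6; 3^5 = 3^5; 27^5 = 3^15
Combine exponents: 3^(-4)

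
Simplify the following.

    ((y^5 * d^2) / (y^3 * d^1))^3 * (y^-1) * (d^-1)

d^2*y^5

Inside the bracket: y^2 * d^1
Raise to the power 3: y^6 * d^3
Multiply by (y^-1) * (d^-1): add exponents.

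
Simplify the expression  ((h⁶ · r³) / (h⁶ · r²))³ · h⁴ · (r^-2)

Inside the bracket: r¹
Raise to the power 3: r³
Multiply by h⁴ · (r^-2): add exponents.

h⁴*r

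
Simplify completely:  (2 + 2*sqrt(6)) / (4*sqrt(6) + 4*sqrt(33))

Multiply numerator and denominator by -4*sqrt(33) + 4*sqrt(6).
Denominator becomes -432; numerator becomes -24*sqrt(22) - 8*sqrt(33) + 8*sqrt(6) + 48.

(-6 - sqrt(6) + sqrt(33) + 3*sqrt(22))/54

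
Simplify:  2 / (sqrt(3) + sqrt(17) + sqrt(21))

Group as (sqrt(17) + sqrt(21)) + sqrt(3); multiply by (sqrt(17) + sqrt(21)) - sqrt(3), then rationalise the remaining surd.

(-12*sqrt(119) - 2*sqrt(21) + 14*sqrt(17) + 70*sqrt(3))/203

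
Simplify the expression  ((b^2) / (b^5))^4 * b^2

b^(-10)

Inside the bracket: (b^-3)
Raise to the power 4: (b^-12)
Multiply by b^2: add exponents.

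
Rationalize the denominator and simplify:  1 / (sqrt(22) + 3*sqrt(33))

(-sqrt(22) + 3*sqrt(33))/275

Multiply numerator and denominator by -sqrt(22) + 3*sqrt(33).
Denominator becomes 275; numerator becomes -sqrt(22) + 3*sqrt(33).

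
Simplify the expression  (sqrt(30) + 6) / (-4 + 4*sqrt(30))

(36 + 7*sqrt(30))/116

Multiply numerator and denominator by -4*sqrt(30) - 4.
Denominator becomes -464; numerator becomes -28*sqrt(30) - 144.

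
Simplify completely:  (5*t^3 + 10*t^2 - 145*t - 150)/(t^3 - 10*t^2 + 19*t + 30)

Factor: 5*t^3 + 10*t^2 - 145*t - 150 = 5*(t - 5)*(t + 6)*(t + 1);  t^3 - 10*t^2 + 19*t + 30 = (t - 5)*(t - 6)*(t + 1)
Cancel the common factors (t + 1), (t - 5).

(5*t + 30)/(t - 6)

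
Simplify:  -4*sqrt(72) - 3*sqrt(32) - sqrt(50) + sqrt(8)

4*sqrt(72) = 24*sqrt(2); 3*sqrt(32) = 12*sqrt(2); sqrt(50) = 5*sqrt(2); sqrt(8) = 2*sqrt(2)
Combine: (-24 - 12 - 5 + 2)·sqrt(2) = -39*sqrt(2)

-39*sqrt(2)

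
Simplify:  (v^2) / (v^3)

1/v

Quotient: (v^-1)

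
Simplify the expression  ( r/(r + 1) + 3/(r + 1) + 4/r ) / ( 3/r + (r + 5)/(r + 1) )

Numerator: r/(r + 1) + 3/(r + 1) + 4/r = (r^2 + 7*r + 4)/(r^2 + r)
Denominator: 3/r + (r + 5)/(r + 1) = (r^2 + 8*r + 3)/(r^2 + r)
Divide: ((r^2 + 7*r + 4)/(r^2 + r)) · ((r^2 + r)/(r^2 + 8*r + 3)) = (r^2 + 7*r + 4)/(r^2 + 8*r + 3)

(r^2 + 7*r + 4)/(r^2 + 8*r + 3)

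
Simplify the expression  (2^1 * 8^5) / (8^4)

2^4

2^1 = 2^1; 8^5 = 2^15; 8^4 = 2^12
Combine exponents: 2^4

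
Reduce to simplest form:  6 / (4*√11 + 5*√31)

(-24*√11 + 30*√31)/599

Multiply numerator and denominator by -5*√31 + 4*√11.
Denominator becomes -599; numerator becomes -30*√31 + 24*√11.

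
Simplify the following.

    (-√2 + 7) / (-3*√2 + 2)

Multiply numerator and denominator by 2 + 3*√2.
Denominator becomes -14; numerator becomes 8 + 19*√2.

(-19*√2 - 8)/14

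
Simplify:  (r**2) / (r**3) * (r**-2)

r**(-3)

Quotient: (r**-1)
Multiply by (r**-2): add exponents.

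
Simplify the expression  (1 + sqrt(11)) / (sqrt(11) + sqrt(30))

Multiply numerator and denominator by -sqrt(30) + sqrt(11).
Denominator becomes -19; numerator becomes -sqrt(330) - sqrt(30) + sqrt(11) + 11.

(-11 - sqrt(11) + sqrt(30) + sqrt(330))/19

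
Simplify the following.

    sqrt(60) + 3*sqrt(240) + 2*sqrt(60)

sqrt(60) = 2*sqrt(15); 3*sqrt(240) = 12*sqrt(15); 2*sqrt(60) = 4*sqrt(15)
Combine: (2 + 12 + 4)·sqrt(15) = 18*sqrt(15)

18*sqrt(15)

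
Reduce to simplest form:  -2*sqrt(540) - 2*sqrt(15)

2*sqrt(540) = 12*sqrt(15); 2*sqrt(15) = 2*sqrt(15)
Combine: (-12 - 2)·sqrt(15) = -14*sqrt(15)

-14*sqrt(15)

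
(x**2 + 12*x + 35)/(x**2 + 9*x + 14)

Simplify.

(x + 5)/(x + 2)

Factor: x**2 + 12*x + 35 = (x + 7)*(x + 5);  x**2 + 9*x + 14 = (x + 2)*(x + 7)
Cancel the common factor (x + 7).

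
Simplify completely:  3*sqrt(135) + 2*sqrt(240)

17*sqrt(15)

3*sqrt(135) = 9*sqrt(15); 2*sqrt(240) = 8*sqrt(15)
Combine: (9 + 8)·sqrt(15) = 17*sqrt(15)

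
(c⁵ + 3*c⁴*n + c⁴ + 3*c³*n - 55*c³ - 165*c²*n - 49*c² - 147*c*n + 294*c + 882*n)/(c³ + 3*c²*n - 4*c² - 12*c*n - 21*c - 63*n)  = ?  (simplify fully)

c² + 5*c - 14

Factor: c⁵ + 3*c⁴*n + c⁴ + 3*c³*n - 55*c³ - 165*c²*n - 49*c² - 147*c*n + 294*c + 882*n = (c + 7)·(c - 2)·(c + 3)·(c + 3*n)·(c - 7);  c³ + 3*c²*n - 4*c² - 12*c*n - 21*c - 63*n = (c + 3)·(c - 7)·(c + 3*n)
Cancel the common factors (c - 7), (c + 3*n), (c + 3).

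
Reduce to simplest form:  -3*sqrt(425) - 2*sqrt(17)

3*sqrt(425) = 15*sqrt(17); 2*sqrt(17) = 2*sqrt(17)
Combine: (-15 - 2)·sqrt(17) = -17*sqrt(17)

-17*sqrt(17)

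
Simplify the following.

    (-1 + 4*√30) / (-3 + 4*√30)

Multiply numerator and denominator by -4*√30 - 3.
Denominator becomes -471; numerator becomes -477 - 8*√30.

(8*√30 + 477)/471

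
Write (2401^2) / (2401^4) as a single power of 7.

2401^2 = 7^8; 2401^4 = 7^16
Combine exponents: 7^(-8)

7^(-8)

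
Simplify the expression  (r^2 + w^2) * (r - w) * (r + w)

Pair the conjugate factors: (r+w)(r-w) = r^2 - w^2, then repeat with the next factor.

r^4 - w^4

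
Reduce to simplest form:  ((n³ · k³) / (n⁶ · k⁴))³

1/(k³*n⁹)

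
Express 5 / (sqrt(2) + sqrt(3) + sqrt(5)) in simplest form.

Group as (sqrt(2) + sqrt(5)) + sqrt(3); multiply by (sqrt(2) + sqrt(5)) - sqrt(3), then rationalise the remaining surd.

(-5*sqrt(30) + 10*sqrt(3) + 15*sqrt(2))/12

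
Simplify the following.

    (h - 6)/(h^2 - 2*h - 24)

1/(h + 4)

Factor: h^2 - 2*h - 24 = (h + 4)*(h - 6)
Cancel the common factor (h - 6).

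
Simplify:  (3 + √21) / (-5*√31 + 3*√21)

(-5*√651 - 15*√31 - 63 - 9*√21)/586

Multiply numerator and denominator by 3*√21 + 5*√31.
Denominator becomes -586; numerator becomes 9*√21 + 63 + 15*√31 + 5*√651.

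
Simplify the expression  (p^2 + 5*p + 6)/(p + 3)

Factor: p^2 + 5*p + 6 = (p + 3)*(p + 2)
Cancel the common factor (p + 3).

p + 2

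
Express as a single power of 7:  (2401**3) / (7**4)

2401**3 = 7**12; 7**4 = 7**4
Combine exponents: 7**8

7**8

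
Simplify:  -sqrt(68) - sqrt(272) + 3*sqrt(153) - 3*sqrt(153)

sqrt(68) = 2*sqrt(17); sqrt(272) = 4*sqrt(17); 3*sqrt(153) = 9*sqrt(17); 3*sqrt(153) = 9*sqrt(17)
Combine: (-2 - 4 + 9 - 9)·sqrt(17) = -6*sqrt(17)

-6*sqrt(17)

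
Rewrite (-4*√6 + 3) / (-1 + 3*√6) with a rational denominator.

Multiply numerator and denominator by -3*√6 - 1.
Denominator becomes -53; numerator becomes -5*√6 + 69.

(-69 + 5*√6)/53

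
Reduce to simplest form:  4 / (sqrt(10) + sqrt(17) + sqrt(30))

Group as (sqrt(17) + sqrt(30)) + sqrt(10); multiply by (sqrt(17) + sqrt(30)) - sqrt(10), then rationalise the remaining surd.

(-80*sqrt(51) - 12*sqrt(30) + 92*sqrt(17) + 148*sqrt(10))/671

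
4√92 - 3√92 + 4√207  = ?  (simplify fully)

4√92 = 8*√23; 3√92 = 6*√23; 4√207 = 12*√23
Combine: (8 - 6 + 12)·√23 = 14*√23

14*√23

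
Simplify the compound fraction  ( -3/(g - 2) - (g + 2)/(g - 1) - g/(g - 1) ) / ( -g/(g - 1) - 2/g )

Numerator: -3/(g - 2) - (g + 2)/(g - 1) - g/(g - 1) = (-2*g**2 - g + 7)/(g**2 - 3*g + 2)
Denominator: -g/(g - 1) - 2/g = (-g**2 - 2*g + 2)/(g**2 - g)
Divide: ((-2*g**2 - g + 7)/(g**2 - 3*g + 2)) · ((g**2 - g)/(-g**2 - 2*g + 2)) = (2*g**3 + g**2 - 7*g)/(g**3 - 6*g + 4)

(2*g**3 + g**2 - 7*g)/(g**3 - 6*g + 4)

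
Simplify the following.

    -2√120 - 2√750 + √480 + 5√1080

20*√30

2√120 = 4*√30; 2√750 = 10*√30; √480 = 4*√30; 5√1080 = 30*√30
Combine: (-4 - 10 + 4 + 30)·√30 = 20*√30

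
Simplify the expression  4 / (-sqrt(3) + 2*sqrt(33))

Multiply numerator and denominator by sqrt(3) + 2*sqrt(33).
Denominator becomes 129; numerator becomes 4*sqrt(3) + 8*sqrt(33).

(4*sqrt(3) + 8*sqrt(33))/129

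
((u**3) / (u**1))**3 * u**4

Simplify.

u**10

Inside the bracket: u**2
Raise to the power 3: u**6
Multiply by u**4: add exponents.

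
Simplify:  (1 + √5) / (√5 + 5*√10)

Multiply numerator and denominator by -5*√10 + √5.
Denominator becomes -245; numerator becomes -25*√2 - 5*√10 + √5 + 5.

(-5 - √5 + 5*√10 + 25*√2)/245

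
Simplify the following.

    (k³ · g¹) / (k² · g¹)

Quotient: k¹

k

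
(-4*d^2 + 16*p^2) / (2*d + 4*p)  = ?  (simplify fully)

-2*d + 4*p

Factor (4*p)^2 - (2*d)^2 and cancel (2*d + 4*p).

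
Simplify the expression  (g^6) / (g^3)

Quotient: g^3

g^3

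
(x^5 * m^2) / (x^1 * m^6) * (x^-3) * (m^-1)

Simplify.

Quotient: x^4 * (m^-4)
Multiply by (x^-3) * (m^-1): add exponents.

x/m^5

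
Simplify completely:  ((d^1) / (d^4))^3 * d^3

d^(-6)

Inside the bracket: (d^-3)
Raise to the power 3: (d^-9)
Multiply by d^3: add exponents.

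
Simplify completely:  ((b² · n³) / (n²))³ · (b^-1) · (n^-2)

Inside the bracket: b² · n¹
Raise to the power 3: b⁶ · n³
Multiply by (b^-1) · (n^-2): add exponents.

b⁵*n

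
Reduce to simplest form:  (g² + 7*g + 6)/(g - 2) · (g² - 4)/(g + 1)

g² + 8*g + 12

Factor: g² + 7*g + 6 = (g + 6)·(g + 1);  g² - 4 = (g + 2)·(g - 2)
Cancel the common factors (g - 2), (g + 1).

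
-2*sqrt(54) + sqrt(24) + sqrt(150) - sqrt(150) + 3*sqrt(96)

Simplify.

8*sqrt(6)

2*sqrt(54) = 6*sqrt(6); sqrt(24) = 2*sqrt(6); sqrt(150) = 5*sqrt(6); sqrt(150) = 5*sqrt(6); 3*sqrt(96) = 12*sqrt(6)
Combine: (-6 + 2 + 5 - 5 + 12)·sqrt(6) = 8*sqrt(6)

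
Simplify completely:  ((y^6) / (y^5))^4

Inside the bracket: y^1
Raise to the power 4: y^4

y^4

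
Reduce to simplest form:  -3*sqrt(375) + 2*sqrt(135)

3*sqrt(375) = 15*sqrt(15); 2*sqrt(135) = 6*sqrt(15)
Combine: (-15 + 6)·sqrt(15) = -9*sqrt(15)

-9*sqrt(15)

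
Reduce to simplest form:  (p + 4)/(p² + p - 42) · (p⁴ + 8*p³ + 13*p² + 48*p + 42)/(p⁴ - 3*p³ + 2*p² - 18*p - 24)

(p + 4)/(p² - 10*p + 24)

Factor: p² + p - 42 = (p - 6)·(p + 7);  p⁴ + 8*p³ + 13*p² + 48*p + 42 = (p² + 6)·(p + 1)·(p + 7);  p⁴ - 3*p³ + 2*p² - 18*p - 24 = (p - 4)·(p² + 6)·(p + 1)
Cancel the common factors (p² + 6), (p + 7), (p + 1).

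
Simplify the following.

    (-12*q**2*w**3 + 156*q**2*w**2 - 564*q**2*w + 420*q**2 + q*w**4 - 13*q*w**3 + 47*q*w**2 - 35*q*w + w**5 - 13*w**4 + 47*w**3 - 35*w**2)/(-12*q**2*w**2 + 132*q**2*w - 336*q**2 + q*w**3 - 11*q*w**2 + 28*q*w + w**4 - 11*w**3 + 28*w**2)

Factor: -12*q**2*w**3 + 156*q**2*w**2 - 564*q**2*w + 420*q**2 + q*w**4 - 13*q*w**3 + 47*q*w**2 - 35*q*w + w**5 - 13*w**4 + 47*w**3 - 35*w**2 = (4*q + w)*(w - 7)*(w - 5)*(w - 1)*(-3*q + w);  -12*q**2*w**2 + 132*q**2*w - 336*q**2 + q*w**3 - 11*q*w**2 + 28*q*w + w**4 - 11*w**3 + 28*w**2 = (-3*q + w)*(w - 7)*(4*q + w)*(w - 4)
Cancel the common factors (4*q + w), (-3*q + w), (w - 7).

(w**2 - 6*w + 5)/(w - 4)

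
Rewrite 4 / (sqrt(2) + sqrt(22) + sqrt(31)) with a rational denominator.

Group as (sqrt(22) + sqrt(31)) + sqrt(2); multiply by (sqrt(22) + sqrt(31)) - sqrt(2), then rationalise the remaining surd.

(-16*sqrt(341) - 28*sqrt(31) + 44*sqrt(22) + 204*sqrt(2))/127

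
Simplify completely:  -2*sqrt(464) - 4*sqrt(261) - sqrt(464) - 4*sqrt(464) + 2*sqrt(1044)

2*sqrt(464) = 8*sqrt(29); 4*sqrt(261) = 12*sqrt(29); sqrt(464) = 4*sqrt(29); 4*sqrt(464) = 16*sqrt(29); 2*sqrt(1044) = 12*sqrt(29)
Combine: (-8 - 12 - 4 - 16 + 12)·sqrt(29) = -28*sqrt(29)

-28*sqrt(29)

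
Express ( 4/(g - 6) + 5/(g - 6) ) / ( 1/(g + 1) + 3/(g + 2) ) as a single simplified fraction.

(9*g² + 27*g + 18)/(4*g² - 19*g - 30)

Numerator: 4/(g - 6) + 5/(g - 6) = 9/(g - 6)
Denominator: 1/(g + 1) + 3/(g + 2) = (4*g + 5)/(g² + 3*g + 2)
Divide: (9/(g - 6)) · ((g² + 3*g + 2)/(4*g + 5)) = (9*g² + 27*g + 18)/(4*g² - 19*g - 30)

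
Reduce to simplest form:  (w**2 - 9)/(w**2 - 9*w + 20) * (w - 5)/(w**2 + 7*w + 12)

Factor: w**2 - 9 = (w + 3)*(w - 3);  w**2 - 9*w + 20 = (w - 5)*(w - 4);  w**2 + 7*w + 12 = (w + 4)*(w + 3)
Cancel the common factors (w + 3), (w - 5).

(w - 3)/(w**2 - 16)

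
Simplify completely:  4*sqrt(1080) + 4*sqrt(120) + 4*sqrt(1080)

4*sqrt(1080) = 24*sqrt(30); 4*sqrt(120) = 8*sqrt(30); 4*sqrt(1080) = 24*sqrt(30)
Combine: (24 + 8 + 24)·sqrt(30) = 56*sqrt(30)

56*sqrt(30)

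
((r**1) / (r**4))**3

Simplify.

Inside the bracket: (r**-3)
Raise to the power 3: (r**-9)

r**(-9)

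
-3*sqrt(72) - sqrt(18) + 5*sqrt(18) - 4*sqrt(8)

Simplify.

-14*sqrt(2)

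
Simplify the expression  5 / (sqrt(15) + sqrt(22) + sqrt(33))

Group as (sqrt(15) + sqrt(33)) + sqrt(22); multiply by (sqrt(15) + sqrt(33)) - sqrt(22), then rationalise the remaining surd.

(-165*sqrt(10) + 10*sqrt(33) + 65*sqrt(22) + 100*sqrt(15))/652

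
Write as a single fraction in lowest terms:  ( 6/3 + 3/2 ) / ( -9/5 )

Numerator: 6/3 + 3/2 = 7/2
Denominator: -9/5 = -9/5
Divide: (7/2) · (-5/9) = -35/18

-35/18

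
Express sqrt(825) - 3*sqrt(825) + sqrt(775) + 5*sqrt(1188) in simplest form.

sqrt(825) = 5*sqrt(33); 3*sqrt(825) = 15*sqrt(33); sqrt(775) = 5*sqrt(31); 5*sqrt(1188) = 30*sqrt(33)

5*sqrt(31) + 20*sqrt(33)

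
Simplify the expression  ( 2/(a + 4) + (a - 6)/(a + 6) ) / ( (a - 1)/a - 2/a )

Numerator: 2/(a + 4) + (a - 6)/(a + 6) = (a**2 - 12)/(a**2 + 10*a + 24)
Denominator: (a - 1)/a - 2/a = (a - 3)/a
Divide: ((a**2 - 12)/(a**2 + 10*a + 24)) · (a/(a - 3)) = (a**3 - 12*a)/(a**3 + 7*a**2 - 6*a - 72)

(a**3 - 12*a)/(a**3 + 7*a**2 - 6*a - 72)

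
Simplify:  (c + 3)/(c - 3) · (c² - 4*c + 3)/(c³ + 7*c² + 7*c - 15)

1/(c + 5)

Factor: c² - 4*c + 3 = (c - 3)·(c - 1);  c³ + 7*c² + 7*c - 15 = (c + 3)·(c - 1)·(c + 5)
Cancel the common factors (c - 1), (c - 3), (c + 3).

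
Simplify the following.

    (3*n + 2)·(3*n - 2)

Product of conjugates: (P+Q)(P-Q) = P^2 - Q^2.

9*n² - 4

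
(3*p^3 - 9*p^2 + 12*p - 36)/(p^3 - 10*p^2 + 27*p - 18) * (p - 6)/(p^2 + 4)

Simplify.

Factor: 3*p^3 - 9*p^2 + 12*p - 36 = 3*(p^2 + 4)*(p - 3);  p^3 - 10*p^2 + 27*p - 18 = (p - 6)*(p - 1)*(p - 3)
Cancel the common factors (p^2 + 4), (p - 6), (p - 3).

3/(p - 1)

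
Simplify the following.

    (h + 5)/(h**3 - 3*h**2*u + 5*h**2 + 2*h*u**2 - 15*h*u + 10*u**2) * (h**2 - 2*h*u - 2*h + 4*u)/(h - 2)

-1/(-h + u)

Factor: h**3 - 3*h**2*u + 5*h**2 + 2*h*u**2 - 15*h*u + 10*u**2 = (h - 2*u)*(h + 5)*(h - u);  h**2 - 2*h*u - 2*h + 4*u = (h - 2)*(h - 2*u)
Cancel the common factors (h - 2*u), (h - 2), (h + 5).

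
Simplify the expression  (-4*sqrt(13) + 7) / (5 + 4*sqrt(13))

Multiply numerator and denominator by -4*sqrt(13) + 5.
Denominator becomes -183; numerator becomes -48*sqrt(13) + 243.

(-81 + 16*sqrt(13))/61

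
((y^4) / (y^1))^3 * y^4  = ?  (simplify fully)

Inside the bracket: y^3
Raise to the power 3: y^9
Multiply by y^4: add exponents.

y^13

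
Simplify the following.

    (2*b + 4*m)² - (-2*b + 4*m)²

Only the odd-power cross terms survive.

32*b*m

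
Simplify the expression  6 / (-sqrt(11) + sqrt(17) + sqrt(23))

(-58*sqrt(11) + 10*sqrt(23) + 34*sqrt(17) + 4*sqrt(4301))/241

Group as (sqrt(17) + sqrt(23)) - sqrt(11); multiply by (sqrt(17) + sqrt(23)) + sqrt(11), then rationalise the remaining surd.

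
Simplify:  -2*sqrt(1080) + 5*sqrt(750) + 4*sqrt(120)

21*sqrt(30)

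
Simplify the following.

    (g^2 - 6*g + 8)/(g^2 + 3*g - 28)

Factor: g^2 - 6*g + 8 = (g - 4)*(g - 2);  g^2 + 3*g - 28 = (g + 7)*(g - 4)
Cancel the common factor (g - 4).

(g - 2)/(g + 7)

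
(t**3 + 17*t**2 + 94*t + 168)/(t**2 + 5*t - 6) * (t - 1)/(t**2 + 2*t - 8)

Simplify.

Factor: t**3 + 17*t**2 + 94*t + 168 = (t + 4)*(t + 6)*(t + 7);  t**2 + 5*t - 6 = (t - 1)*(t + 6);  t**2 + 2*t - 8 = (t + 4)*(t - 2)
Cancel the common factors (t - 1), (t + 6), (t + 4).

(t + 7)/(t - 2)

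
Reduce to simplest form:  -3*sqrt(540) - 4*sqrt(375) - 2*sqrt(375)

3*sqrt(540) = 18*sqrt(15); 4*sqrt(375) = 20*sqrt(15); 2*sqrt(375) = 10*sqrt(15)
Combine: (-18 - 20 - 10)·sqrt(15) = -48*sqrt(15)

-48*sqrt(15)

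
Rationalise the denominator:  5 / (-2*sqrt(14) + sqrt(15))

(-10*sqrt(14) - 5*sqrt(15))/41

Multiply numerator and denominator by sqrt(15) + 2*sqrt(14).
Denominator becomes -41; numerator becomes 5*sqrt(15) + 10*sqrt(14).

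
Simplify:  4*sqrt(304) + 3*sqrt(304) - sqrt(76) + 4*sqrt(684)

4*sqrt(304) = 16*sqrt(19); 3*sqrt(304) = 12*sqrt(19); sqrt(76) = 2*sqrt(19); 4*sqrt(684) = 24*sqrt(19)
Combine: (16 + 12 - 2 + 24)·sqrt(19) = 50*sqrt(19)

50*sqrt(19)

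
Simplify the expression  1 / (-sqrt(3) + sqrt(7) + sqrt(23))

(-19*sqrt(7) - 2*sqrt(483) + 27*sqrt(3) + 13*sqrt(23))/85

Group as (sqrt(7) + sqrt(23)) - sqrt(3); multiply by (sqrt(7) + sqrt(23)) + sqrt(3), then rationalise the remaining surd.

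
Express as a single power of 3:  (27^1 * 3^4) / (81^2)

27^1 = 3^3; 3^4 = 3^4; 81^2 = 3^8
Combine exponents: 3^(-1)

3^(-1)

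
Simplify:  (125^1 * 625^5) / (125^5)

5^8

125^1 = 5^3; 625^5 = 5^20; 125^5 = 5^15
Combine exponents: 5^8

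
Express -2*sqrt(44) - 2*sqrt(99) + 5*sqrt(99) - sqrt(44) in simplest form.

3*sqrt(11)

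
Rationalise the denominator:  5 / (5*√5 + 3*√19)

(-25*√5 + 15*√19)/46

Multiply numerator and denominator by -5*√5 + 3*√19.
Denominator becomes 46; numerator becomes -25*√5 + 15*√19.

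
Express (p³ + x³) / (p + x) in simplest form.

p² - p*x + x²

Factor as (a+b)(a^2-ab+b^2) with a=p, b=x.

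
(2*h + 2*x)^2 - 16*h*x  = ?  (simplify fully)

Expanding gives 4*h^2 - 8*h*x + 4*x^2, a perfect square.

4*(h - x)^2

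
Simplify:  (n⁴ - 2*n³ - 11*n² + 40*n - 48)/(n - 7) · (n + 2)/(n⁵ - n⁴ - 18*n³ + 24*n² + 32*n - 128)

(n - 3)/(n² - 11*n + 28)

Factor: n⁴ - 2*n³ - 11*n² + 40*n - 48 = (n + 4)·(n² - 3*n + 4)·(n - 3);  n⁵ - n⁴ - 18*n³ + 24*n² + 32*n - 128 = (n² - 3*n + 4)·(n + 4)·(n + 2)·(n - 4)
Cancel the common factors (n² - 3*n + 4), (n + 4), (n + 2).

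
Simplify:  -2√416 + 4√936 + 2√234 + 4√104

30*√26

2√416 = 8*√26; 4√936 = 24*√26; 2√234 = 6*√26; 4√104 = 8*√26
Combine: (-8 + 24 + 6 + 8)·√26 = 30*√26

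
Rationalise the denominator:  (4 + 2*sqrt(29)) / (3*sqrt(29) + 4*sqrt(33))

(-174 - 12*sqrt(29) + 16*sqrt(33) + 8*sqrt(957))/267

Multiply numerator and denominator by -4*sqrt(33) + 3*sqrt(29).
Denominator becomes -267; numerator becomes -8*sqrt(957) - 16*sqrt(33) + 12*sqrt(29) + 174.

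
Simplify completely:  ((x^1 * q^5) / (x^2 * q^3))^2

Inside the bracket: (x^-1) * q^2
Raise to the power 2: (x^-2) * q^4

q^4/x^2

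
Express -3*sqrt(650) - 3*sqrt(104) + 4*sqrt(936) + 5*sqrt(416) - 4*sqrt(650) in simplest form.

3*sqrt(26)

3*sqrt(650) = 15*sqrt(26); 3*sqrt(104) = 6*sqrt(26); 4*sqrt(936) = 24*sqrt(26); 5*sqrt(416) = 20*sqrt(26); 4*sqrt(650) = 20*sqrt(26)
Combine: (-15 - 6 + 24 + 20 - 20)·sqrt(26) = 3*sqrt(26)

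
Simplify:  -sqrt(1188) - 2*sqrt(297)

sqrt(1188) = 6*sqrt(33); 2*sqrt(297) = 6*sqrt(33)
Combine: (-6 - 6)·sqrt(33) = -12*sqrt(33)

-12*sqrt(33)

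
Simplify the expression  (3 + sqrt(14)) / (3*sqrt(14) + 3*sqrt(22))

(-14 - 3*sqrt(14) + 3*sqrt(22) + 2*sqrt(77))/24

Multiply numerator and denominator by -3*sqrt(22) + 3*sqrt(14).
Denominator becomes -72; numerator becomes -6*sqrt(77) - 9*sqrt(22) + 9*sqrt(14) + 42.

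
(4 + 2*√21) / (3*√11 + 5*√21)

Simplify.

(-3*√231 - 6*√11 + 10*√21 + 105)/213

Multiply numerator and denominator by -3*√11 + 5*√21.
Denominator becomes 426; numerator becomes -6*√231 - 12*√11 + 20*√21 + 210.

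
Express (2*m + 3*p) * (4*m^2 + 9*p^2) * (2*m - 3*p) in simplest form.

Telescope via difference of squares: ((2*m)+(3*p))((2*m)-(3*p)) = 4*m^2 - 9*p^2, then repeat with the next factor.

16*m^4 - 81*p^4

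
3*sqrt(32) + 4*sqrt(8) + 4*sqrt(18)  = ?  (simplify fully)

3*sqrt(32) = 12*sqrt(2); 4*sqrt(8) = 8*sqrt(2); 4*sqrt(18) = 12*sqrt(2)
Combine: (12 + 8 + 12)·sqrt(2) = 32*sqrt(2)

32*sqrt(2)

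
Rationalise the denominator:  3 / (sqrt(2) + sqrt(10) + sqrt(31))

Group as (sqrt(2) + sqrt(31)) + sqrt(10); multiply by (sqrt(2) + sqrt(31)) - sqrt(10), then rationalise the remaining surd.

(-69*sqrt(10) - 117*sqrt(2) + 12*sqrt(155) + 57*sqrt(31))/281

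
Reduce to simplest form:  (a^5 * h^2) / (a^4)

a*h^2

Quotient: a^1 * h^2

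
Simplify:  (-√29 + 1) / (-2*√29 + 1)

(-√29 + 57)/115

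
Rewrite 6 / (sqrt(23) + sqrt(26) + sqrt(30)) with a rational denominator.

(-8*sqrt(4485) + 38*sqrt(30) + 54*sqrt(26) + 66*sqrt(23))/677

Group as (sqrt(23) + sqrt(26)) + sqrt(30); multiply by (sqrt(23) + sqrt(26)) - sqrt(30), then rationalise the remaining surd.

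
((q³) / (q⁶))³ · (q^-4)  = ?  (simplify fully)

q^(-13)

Inside the bracket: (q^-3)
Raise to the power 3: (q^-9)
Multiply by (q^-4): add exponents.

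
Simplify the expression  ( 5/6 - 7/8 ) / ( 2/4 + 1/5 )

Numerator: 5/6 - 7/8 = -1/24
Denominator: 2/4 + 1/5 = 7/10
Divide: (-1/24) · (10/7) = -5/84

-5/84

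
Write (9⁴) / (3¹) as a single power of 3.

3^7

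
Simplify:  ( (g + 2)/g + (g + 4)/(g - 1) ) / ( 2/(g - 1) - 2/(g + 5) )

(2*g^3 + 15*g^2 + 23*g - 10)/(12*g)

Numerator: (g + 2)/g + (g + 4)/(g - 1) = (2*g^2 + 5*g - 2)/(g^2 - g)
Denominator: 2/(g - 1) - 2/(g + 5) = 12/(g^2 + 4*g - 5)
Divide: ((2*g^2 + 5*g - 2)/(g^2 - g)) · (g^2/12 + g/3 - 5/12) = (2*g^3 + 15*g^2 + 23*g - 10)/(12*g)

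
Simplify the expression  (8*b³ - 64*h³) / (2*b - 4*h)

4*b² + 8*b*h + 16*h²

Apply the difference-of-cubes factorisation and cancel (2*b - 4*h).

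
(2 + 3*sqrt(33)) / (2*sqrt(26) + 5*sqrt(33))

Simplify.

Multiply numerator and denominator by -2*sqrt(26) + 5*sqrt(33).
Denominator becomes 721; numerator becomes -6*sqrt(858) - 4*sqrt(26) + 10*sqrt(33) + 495.

(-6*sqrt(858) - 4*sqrt(26) + 10*sqrt(33) + 495)/721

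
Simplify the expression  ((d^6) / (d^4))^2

d^4

Inside the bracket: d^2
Raise to the power 2: d^4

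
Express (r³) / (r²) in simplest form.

Quotient: r¹

r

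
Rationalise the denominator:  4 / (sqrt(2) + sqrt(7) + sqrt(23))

(-18*sqrt(7) - 28*sqrt(2) + 2*sqrt(322) + 14*sqrt(23))/35

Group as (sqrt(7) + sqrt(23)) + sqrt(2); multiply by (sqrt(7) + sqrt(23)) - sqrt(2), then rationalise the remaining surd.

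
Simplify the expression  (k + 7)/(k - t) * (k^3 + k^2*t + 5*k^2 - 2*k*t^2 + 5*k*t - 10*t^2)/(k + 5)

Factor: k^3 + k^2*t + 5*k^2 - 2*k*t^2 + 5*k*t - 10*t^2 = (k + 2*t)*(k + 5)*(k - t)
Cancel the common factors (k + 5), (k - t).

k^2 + 2*k*t + 7*k + 14*t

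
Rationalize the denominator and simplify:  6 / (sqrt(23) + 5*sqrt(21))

(-3*sqrt(23) + 15*sqrt(21))/251

Multiply numerator and denominator by -5*sqrt(21) + sqrt(23).
Denominator becomes -502; numerator becomes -30*sqrt(21) + 6*sqrt(23).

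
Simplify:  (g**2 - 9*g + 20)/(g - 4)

Factor: g**2 - 9*g + 20 = (g - 4)*(g - 5)
Cancel the common factor (g - 4).

g - 5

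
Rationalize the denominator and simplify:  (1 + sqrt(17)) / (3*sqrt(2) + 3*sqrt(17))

(-sqrt(34) - sqrt(2) + sqrt(17) + 17)/45

Multiply numerator and denominator by -3*sqrt(2) + 3*sqrt(17).
Denominator becomes 135; numerator becomes -3*sqrt(34) - 3*sqrt(2) + 3*sqrt(17) + 51.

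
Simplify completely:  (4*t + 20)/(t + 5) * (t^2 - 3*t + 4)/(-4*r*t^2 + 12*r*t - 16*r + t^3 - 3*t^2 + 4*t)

Factor: 4*t + 20 = 4*(t + 5);  -4*r*t^2 + 12*r*t - 16*r + t^3 - 3*t^2 + 4*t = (-4*r + t)*(t^2 - 3*t + 4)
Cancel the common factors (t^2 - 3*t + 4), (t + 5).

-4/(4*r - t)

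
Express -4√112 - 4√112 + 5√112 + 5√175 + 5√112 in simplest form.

4√112 = 16*√7; 4√112 = 16*√7; 5√112 = 20*√7; 5√175 = 25*√7; 5√112 = 20*√7
Combine: (-16 - 16 + 20 + 25 + 20)·√7 = 33*√7

33*√7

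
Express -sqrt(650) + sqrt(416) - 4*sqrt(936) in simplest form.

-25*sqrt(26)

sqrt(650) = 5*sqrt(26); sqrt(416) = 4*sqrt(26); 4*sqrt(936) = 24*sqrt(26)
Combine: (-5 + 4 - 24)·sqrt(26) = -25*sqrt(26)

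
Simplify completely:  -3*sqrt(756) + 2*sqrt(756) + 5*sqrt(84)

4*sqrt(21)

3*sqrt(756) = 18*sqrt(21); 2*sqrt(756) = 12*sqrt(21); 5*sqrt(84) = 10*sqrt(21)
Combine: (-18 + 12 + 10)·sqrt(21) = 4*sqrt(21)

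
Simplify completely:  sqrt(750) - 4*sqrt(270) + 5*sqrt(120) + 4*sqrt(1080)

sqrt(750) = 5*sqrt(30); 4*sqrt(270) = 12*sqrt(30); 5*sqrt(120) = 10*sqrt(30); 4*sqrt(1080) = 24*sqrt(30)
Combine: (5 - 12 + 10 + 24)·sqrt(30) = 27*sqrt(30)

27*sqrt(30)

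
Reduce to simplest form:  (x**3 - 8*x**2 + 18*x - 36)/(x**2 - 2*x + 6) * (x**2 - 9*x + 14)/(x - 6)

Factor: x**3 - 8*x**2 + 18*x - 36 = (x - 6)*(x**2 - 2*x + 6);  x**2 - 9*x + 14 = (x - 2)*(x - 7)
Cancel the common factors (x**2 - 2*x + 6), (x - 6).

x**2 - 9*x + 14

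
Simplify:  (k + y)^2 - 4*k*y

After expansion: k^2 - 2*k*y + y^2 — a perfect-square trinomial.

(k - y)^2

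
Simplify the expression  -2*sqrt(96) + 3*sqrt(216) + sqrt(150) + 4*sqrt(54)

2*sqrt(96) = 8*sqrt(6); 3*sqrt(216) = 18*sqrt(6); sqrt(150) = 5*sqrt(6); 4*sqrt(54) = 12*sqrt(6)
Combine: (-8 + 18 + 5 + 12)·sqrt(6) = 27*sqrt(6)

27*sqrt(6)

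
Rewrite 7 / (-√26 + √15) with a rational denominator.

Multiply numerator and denominator by √15 + √26.
Denominator becomes -11; numerator becomes 7*√15 + 7*√26.

(-7*√26 - 7*√15)/11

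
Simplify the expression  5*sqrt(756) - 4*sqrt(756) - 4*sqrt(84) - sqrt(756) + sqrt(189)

5*sqrt(756) = 30*sqrt(21); 4*sqrt(756) = 24*sqrt(21); 4*sqrt(84) = 8*sqrt(21); sqrt(756) = 6*sqrt(21); sqrt(189) = 3*sqrt(21)
Combine: (30 - 24 - 8 - 6 + 3)·sqrt(21) = -5*sqrt(21)

-5*sqrt(21)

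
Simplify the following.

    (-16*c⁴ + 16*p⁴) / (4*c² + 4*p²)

Factor (2*p)^4 - (2*c)^4 and cancel (4*c² + 4*p²).

-4*c² + 4*p²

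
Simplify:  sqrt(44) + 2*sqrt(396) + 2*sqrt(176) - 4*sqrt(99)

10*sqrt(11)

sqrt(44) = 2*sqrt(11); 2*sqrt(396) = 12*sqrt(11); 2*sqrt(176) = 8*sqrt(11); 4*sqrt(99) = 12*sqrt(11)
Combine: (2 + 12 + 8 - 12)·sqrt(11) = 10*sqrt(11)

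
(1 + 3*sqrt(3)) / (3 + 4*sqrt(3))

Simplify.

(-5*sqrt(3) + 33)/39

Multiply numerator and denominator by -4*sqrt(3) + 3.
Denominator becomes -39; numerator becomes -33 + 5*sqrt(3).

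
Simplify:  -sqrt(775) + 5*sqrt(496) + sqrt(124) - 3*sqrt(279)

sqrt(775) = 5*sqrt(31); 5*sqrt(496) = 20*sqrt(31); sqrt(124) = 2*sqrt(31); 3*sqrt(279) = 9*sqrt(31)
Combine: (-5 + 20 + 2 - 9)·sqrt(31) = 8*sqrt(31)

8*sqrt(31)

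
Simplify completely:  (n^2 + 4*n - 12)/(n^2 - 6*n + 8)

(n + 6)/(n - 4)

Factor: n^2 + 4*n - 12 = (n + 6)*(n - 2);  n^2 - 6*n + 8 = (n - 4)*(n - 2)
Cancel the common factor (n - 2).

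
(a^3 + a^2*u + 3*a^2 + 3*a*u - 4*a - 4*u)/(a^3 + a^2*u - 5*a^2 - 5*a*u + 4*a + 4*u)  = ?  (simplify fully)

(a + 4)/(a - 4)

Factor: a^3 + a^2*u + 3*a^2 + 3*a*u - 4*a - 4*u = (a - 1)*(a + 4)*(a + u);  a^3 + a^2*u - 5*a^2 - 5*a*u + 4*a + 4*u = (a - 1)*(a + u)*(a - 4)
Cancel the common factors (a + u), (a - 1).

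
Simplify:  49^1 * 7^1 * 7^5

49^1 = 7^2; 7^1 = 7^1; 7^5 = 7^5
Combine exponents: 7^8

7^8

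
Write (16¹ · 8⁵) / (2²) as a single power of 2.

2^17

16¹ = 2^4; 8⁵ = 2^15; 2² = 2^2
Combine exponents: 2^17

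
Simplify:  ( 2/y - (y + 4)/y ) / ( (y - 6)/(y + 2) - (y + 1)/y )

(y² + 4*y + 4)/(9*y + 2)

Numerator: 2/y - (y + 4)/y = (-y - 2)/y
Denominator: (y - 6)/(y + 2) - (y + 1)/y = (-9*y - 2)/(y² + 2*y)
Divide: ((-y - 2)/y) · ((y² + 2*y)/(-9*y - 2)) = (y² + 4*y + 4)/(9*y + 2)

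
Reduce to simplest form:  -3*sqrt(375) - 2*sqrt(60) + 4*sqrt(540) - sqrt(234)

-3*sqrt(26) + 5*sqrt(15)

3*sqrt(375) = 15*sqrt(15); 2*sqrt(60) = 4*sqrt(15); 4*sqrt(540) = 24*sqrt(15); sqrt(234) = 3*sqrt(26)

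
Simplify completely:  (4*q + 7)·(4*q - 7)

Difference of squares with P = 4*q, Q = 7.

16*q² - 49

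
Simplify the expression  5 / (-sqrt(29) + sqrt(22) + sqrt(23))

(-40*sqrt(29) + 70*sqrt(23) + 75*sqrt(22) + 5*sqrt(14674))/884

Group as (sqrt(22) + sqrt(23)) - sqrt(29); multiply by (sqrt(22) + sqrt(23)) + sqrt(29), then rationalise the remaining surd.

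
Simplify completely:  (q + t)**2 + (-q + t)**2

Binomially expand both and collect terms in t, q.

2*q**2 + 2*t**2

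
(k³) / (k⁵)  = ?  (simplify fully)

Quotient: (k^-2)

k^(-2)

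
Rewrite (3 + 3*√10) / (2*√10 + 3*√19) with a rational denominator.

(-60 - 6*√10 + 9*√19 + 9*√190)/131

Multiply numerator and denominator by -3*√19 + 2*√10.
Denominator becomes -131; numerator becomes -9*√190 - 9*√19 + 6*√10 + 60.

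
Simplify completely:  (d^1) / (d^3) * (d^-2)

d^(-4)

Quotient: (d^-2)
Multiply by (d^-2): add exponents.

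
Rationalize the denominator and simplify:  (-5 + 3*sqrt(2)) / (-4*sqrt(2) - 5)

-7 + 5*sqrt(2)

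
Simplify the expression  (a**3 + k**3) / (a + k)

a**2 - a*k + k**2

k**3 + a**3 = (a + k)(a**2 - a*k + k**2).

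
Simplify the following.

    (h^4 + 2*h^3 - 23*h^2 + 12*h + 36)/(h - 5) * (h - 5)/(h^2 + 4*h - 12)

Factor: h^4 + 2*h^3 - 23*h^2 + 12*h + 36 = (h - 2)*(h + 1)*(h + 6)*(h - 3);  h^2 + 4*h - 12 = (h - 2)*(h + 6)
Cancel the common factors (h + 6), (h - 2), (h - 5).

h^2 - 2*h - 3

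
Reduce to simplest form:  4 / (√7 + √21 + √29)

Group as (√7 + √29) + √21; multiply by (√7 + √29) - √21, then rationalise the remaining surd.

(-56*√87 - 4*√29 + 60*√21 + 172*√7)/587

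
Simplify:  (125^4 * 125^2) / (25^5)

5^8

125^4 = 5^12; 125^2 = 5^6; 25^5 = 5^10
Combine exponents: 5^8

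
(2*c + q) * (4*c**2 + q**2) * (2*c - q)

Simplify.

16*c**4 - q**4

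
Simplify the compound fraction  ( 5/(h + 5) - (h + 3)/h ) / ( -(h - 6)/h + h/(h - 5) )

(-h^3 + 2*h^2 + 75)/(11*h^2 + 25*h - 150)

Numerator: 5/(h + 5) - (h + 3)/h = (-h^2 - 3*h - 15)/(h^2 + 5*h)
Denominator: -(h - 6)/h + h/(h - 5) = (11*h - 30)/(h^2 - 5*h)
Divide: ((-h^2 - 3*h - 15)/(h^2 + 5*h)) · ((h^2 - 5*h)/(11*h - 30)) = (-h^3 + 2*h^2 + 75)/(11*h^2 + 25*h - 150)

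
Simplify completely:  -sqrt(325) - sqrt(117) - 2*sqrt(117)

-14*sqrt(13)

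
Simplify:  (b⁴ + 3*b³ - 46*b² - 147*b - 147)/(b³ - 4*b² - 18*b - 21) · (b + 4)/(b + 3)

(b² + 11*b + 28)/(b + 3)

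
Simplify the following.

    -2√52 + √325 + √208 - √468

2√52 = 4*√13; √325 = 5*√13; √208 = 4*√13; √468 = 6*√13
Combine: (-4 + 5 + 4 - 6)·√13 = -√13

-√13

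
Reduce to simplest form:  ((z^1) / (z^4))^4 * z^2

z^(-10)

Inside the bracket: (z^-3)
Raise to the power 4: (z^-12)
Multiply by z^2: add exponents.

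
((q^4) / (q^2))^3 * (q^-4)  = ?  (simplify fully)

Inside the bracket: q^2
Raise to the power 3: q^6
Multiply by (q^-4): add exponents.

q^2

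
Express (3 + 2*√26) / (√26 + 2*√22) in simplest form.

Multiply numerator and denominator by -2*√22 + √26.
Denominator becomes -62; numerator becomes -8*√143 - 6*√22 + 3*√26 + 52.

(-52 - 3*√26 + 6*√22 + 8*√143)/62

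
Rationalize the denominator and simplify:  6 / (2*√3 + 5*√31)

Multiply numerator and denominator by -5*√31 + 2*√3.
Denominator becomes -763; numerator becomes -30*√31 + 12*√3.

(-12*√3 + 30*√31)/763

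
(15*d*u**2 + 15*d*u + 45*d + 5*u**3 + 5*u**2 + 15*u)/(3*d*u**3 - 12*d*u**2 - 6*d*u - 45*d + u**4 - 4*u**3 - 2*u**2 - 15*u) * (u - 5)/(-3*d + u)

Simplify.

5/(-3*d + u)

Factor: 15*d*u**2 + 15*d*u + 45*d + 5*u**3 + 5*u**2 + 15*u = 5*(3*d + u)*(u**2 + u + 3);  3*d*u**3 - 12*d*u**2 - 6*d*u - 45*d + u**4 - 4*u**3 - 2*u**2 - 15*u = (u - 5)*(u**2 + u + 3)*(3*d + u)
Cancel the common factors (u**2 + u + 3), (3*d + u), (u - 5).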